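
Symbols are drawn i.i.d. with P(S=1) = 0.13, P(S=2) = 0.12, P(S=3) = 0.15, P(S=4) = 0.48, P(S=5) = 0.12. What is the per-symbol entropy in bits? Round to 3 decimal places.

H(S) = −Σ p·log₂ p.
  −(0.13)·log₂(0.13) = 0.3826
  −(0.12)·log₂(0.12) = 0.3671
  −(0.15)·log₂(0.15) = 0.4105
  −(0.48)·log₂(0.48) = 0.5083
  −(0.12)·log₂(0.12) = 0.3671
Sum: 0.3826 + 0.3671 + 0.4105 + 0.5083 + 0.3671 = 2.036 bits.

2.036 bits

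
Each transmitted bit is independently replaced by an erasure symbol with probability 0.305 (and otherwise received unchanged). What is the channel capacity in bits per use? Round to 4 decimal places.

0.6950 bits

Binary erasure channel: capacity C = 1 − ε.
C = 1 − 0.305 = 0.6950 bits per channel use.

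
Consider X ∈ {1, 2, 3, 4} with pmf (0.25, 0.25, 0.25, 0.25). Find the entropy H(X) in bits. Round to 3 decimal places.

H(X) = −Σ p·log₂ p.
  −(0.25)·log₂(0.25) = 0.5000
  −(0.25)·log₂(0.25) = 0.5000
  −(0.25)·log₂(0.25) = 0.5000
  −(0.25)·log₂(0.25) = 0.5000
Sum: 0.5000 + 0.5000 + 0.5000 + 0.5000 = 2.000 bits.

2.000 bits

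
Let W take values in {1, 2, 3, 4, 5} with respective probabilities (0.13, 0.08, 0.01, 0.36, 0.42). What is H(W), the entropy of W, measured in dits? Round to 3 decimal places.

H(W) = −Σ p·log₁₀ p.
  −(0.13)·log₁₀(0.13) = 0.1152
  −(0.08)·log₁₀(0.08) = 0.0878
  −(0.01)·log₁₀(0.01) = 0.0200
  −(0.36)·log₁₀(0.36) = 0.1597
  −(0.42)·log₁₀(0.42) = 0.1582
Sum: 0.1152 + 0.0878 + 0.0200 + 0.1597 + 0.1582 = 0.541 dits.

0.541 dits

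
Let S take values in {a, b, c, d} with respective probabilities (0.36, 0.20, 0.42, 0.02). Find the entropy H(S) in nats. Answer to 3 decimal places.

1.132 nats

H(S) = −Σ p·ln p.
  −(0.36)·ln(0.36) = 0.3678
  −(0.20)·ln(0.20) = 0.3219
  −(0.42)·ln(0.42) = 0.3644
  −(0.02)·ln(0.02) = 0.0782
Sum: 0.3678 + 0.3219 + 0.3644 + 0.0782 = 1.132 nats.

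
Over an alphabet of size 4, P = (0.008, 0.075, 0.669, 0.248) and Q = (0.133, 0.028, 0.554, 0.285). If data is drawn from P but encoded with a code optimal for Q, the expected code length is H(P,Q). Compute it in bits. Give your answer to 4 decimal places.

H(P,Q) = −Σ p·log₂ q.
  −0.008·log₂(0.133) = 0.02328
  −0.075·log₂(0.028) = 0.38688
  −0.669·log₂(0.554) = 0.57002
  −0.248·log₂(0.285) = 0.44912
H(P,Q) = 1.4293 bits.

1.4293 bits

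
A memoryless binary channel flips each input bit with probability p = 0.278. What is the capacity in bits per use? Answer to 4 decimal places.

0.1473 bits

Binary symmetric channel: C = 1 − h₂(ε) where h₂ is the binary entropy function.
h₂(0.278) = −0.278·log₂0.278 − 0.722·log₂0.722 = 0.8527.
C = 1 − 0.8527 = 0.1473 bits per channel use.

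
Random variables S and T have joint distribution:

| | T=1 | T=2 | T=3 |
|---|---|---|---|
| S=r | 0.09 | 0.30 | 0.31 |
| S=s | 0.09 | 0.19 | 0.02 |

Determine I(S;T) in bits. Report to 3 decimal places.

0.120 bits

Marginals: p(S) = (0.7000, 0.3000), p(T) = (0.1800, 0.4900, 0.3300).
I(S;T) = Σ p(x,y)·log₂[p(x,y)/(p(x)p(y))].
  (r,1): 0.09·log₂(0.7143) = -0.0437
  (r,2): 0.30·log₂(0.8746) = -0.0580
  (r,3): 0.31·log₂(1.3420) = 0.1316
  (s,1): 0.09·log₂(1.6667) = 0.0663
  (s,2): 0.19·log₂(1.2925) = 0.0703
  (s,3): 0.02·log₂(0.2020) = -0.0461
Sum = 0.120 bits.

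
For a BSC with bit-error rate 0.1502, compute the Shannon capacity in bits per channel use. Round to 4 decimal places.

0.3897 bits

Binary symmetric channel: C = 1 − h₂(ε) where h₂ is the binary entropy function.
h₂(0.1502) = −0.1502·log₂0.1502 − 0.8498·log₂0.8498 = 0.6103.
C = 1 − 0.6103 = 0.3897 bits per channel use.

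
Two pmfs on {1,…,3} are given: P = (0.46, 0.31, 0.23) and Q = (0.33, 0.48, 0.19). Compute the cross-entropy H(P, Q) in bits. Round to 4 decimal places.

H(P,Q) = −Σ p·log₂ q.
  −0.46·log₂(0.33) = 0.73575
  −0.31·log₂(0.48) = 0.32826
  −0.23·log₂(0.19) = 0.55106
H(P,Q) = 1.6151 bits.

1.6151 bits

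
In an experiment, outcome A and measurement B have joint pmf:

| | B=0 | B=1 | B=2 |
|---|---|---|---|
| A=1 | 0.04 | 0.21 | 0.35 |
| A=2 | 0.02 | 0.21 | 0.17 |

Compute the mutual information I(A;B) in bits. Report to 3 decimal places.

Marginals: p(A) = (0.6000, 0.4000), p(B) = (0.0600, 0.4200, 0.5200).
I(A;B) = Σ p(x,y)·log₂[p(x,y)/(p(x)p(y))].
  (1,0): 0.04·log₂(1.1111) = 0.0061
  (1,1): 0.21·log₂(0.8333) = -0.0552
  (1,2): 0.35·log₂(1.1218) = 0.0580
  (2,0): 0.02·log₂(0.8333) = -0.0053
  (2,1): 0.21·log₂(1.2500) = 0.0676
  (2,2): 0.17·log₂(0.8173) = -0.0495
Sum = 0.022 bits.

0.022 bits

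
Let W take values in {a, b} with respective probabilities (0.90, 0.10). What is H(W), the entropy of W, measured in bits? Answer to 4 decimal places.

0.4690 bits

H(W) = −Σ p·log₂ p.
  −(0.90)·log₂(0.90) = 0.13680
  −(0.10)·log₂(0.10) = 0.33219
Sum: 0.13680 + 0.33219 = 0.4690 bits.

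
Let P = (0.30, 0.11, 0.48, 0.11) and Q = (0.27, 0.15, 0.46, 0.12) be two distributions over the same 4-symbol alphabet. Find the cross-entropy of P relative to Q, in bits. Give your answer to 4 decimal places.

H(P,Q) = −Σ p·log₂ q.
  −0.30·log₂(0.27) = 0.56669
  −0.11·log₂(0.15) = 0.30107
  −0.48·log₂(0.46) = 0.53774
  −0.11·log₂(0.12) = 0.33648
H(P,Q) = 1.7420 bits.

1.7420 bits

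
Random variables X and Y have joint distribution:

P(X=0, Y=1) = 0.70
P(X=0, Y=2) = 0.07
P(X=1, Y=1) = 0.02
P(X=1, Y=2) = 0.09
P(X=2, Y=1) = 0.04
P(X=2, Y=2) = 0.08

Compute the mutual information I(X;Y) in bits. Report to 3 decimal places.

0.271 bits

Marginals: p(X) = (0.7700, 0.1100, 0.1200), p(Y) = (0.7600, 0.2400).
I(X;Y) = H(X) + H(Y) − H(X,Y).
H(X) = 1.0077, H(Y) = 0.7950, H(X,Y) = 1.5315.
I(X;Y) = 1.0077 + 0.7950 − 1.5315 = 0.271 bits.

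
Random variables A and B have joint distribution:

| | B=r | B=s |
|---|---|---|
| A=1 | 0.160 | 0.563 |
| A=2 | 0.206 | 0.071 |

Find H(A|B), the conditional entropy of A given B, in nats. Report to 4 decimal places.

Marginals: p(A) = (0.7230, 0.2770), p(B) = (0.3660, 0.6340).
H(A|B) = Σ p(B) · H(A|B=·).
  B=r: p=0.3660, H(A|B=r) = 0.6852
  B=s: p=0.6340, H(A|B=s) = 0.3507
Weighted sum = 0.4731 nats.

0.4731 nats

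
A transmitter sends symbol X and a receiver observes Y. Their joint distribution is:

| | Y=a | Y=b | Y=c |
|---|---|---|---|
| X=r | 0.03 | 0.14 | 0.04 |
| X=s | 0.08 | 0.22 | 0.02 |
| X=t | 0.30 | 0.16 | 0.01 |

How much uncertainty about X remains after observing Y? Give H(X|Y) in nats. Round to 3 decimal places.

0.931 nats

Chain rule: H(X|Y) = H(X,Y) − H(Y).
Marginals: p(X) = (0.2100, 0.3200, 0.4700), p(Y) = (0.4100, 0.5200, 0.0700).
H(X,Y) = 1.8231 nats; H(Y) = 0.8917 nats.
H(X|Y) = 1.8231 − 0.8917 = 0.931 nats.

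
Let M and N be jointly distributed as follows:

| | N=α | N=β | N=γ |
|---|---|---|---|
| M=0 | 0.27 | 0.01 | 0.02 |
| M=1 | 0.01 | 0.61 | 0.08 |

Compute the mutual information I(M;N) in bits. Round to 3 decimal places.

0.673 bits

Marginals: p(M) = (0.3000, 0.7000), p(N) = (0.2800, 0.6200, 0.1000).
I(M;N) = H(M) + H(N) − H(M,N).
H(M) = 0.8813, H(N) = 1.2740, H(M,N) = 1.4823.
I(M;N) = 0.8813 + 1.2740 − 1.4823 = 0.673 bits.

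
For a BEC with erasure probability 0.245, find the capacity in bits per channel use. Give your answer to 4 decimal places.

Binary erasure channel: capacity C = 1 − ε.
C = 1 − 0.245 = 0.7550 bits per channel use.

0.7550 bits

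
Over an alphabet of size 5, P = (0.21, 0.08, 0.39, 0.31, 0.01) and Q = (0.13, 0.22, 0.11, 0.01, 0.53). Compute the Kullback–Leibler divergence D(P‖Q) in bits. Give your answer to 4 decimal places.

D(P‖Q) = Σ p·log₂(p/q).
  0.21·log₂(0.21/0.13) = 0.14529
  0.08·log₂(0.08/0.22) = -0.11675
  0.39·log₂(0.39/0.11) = 0.71213
  0.31·log₂(0.31/0.01) = 1.53580
  0.01·log₂(0.01/0.53) = -0.05728
D(P‖Q) = 2.2192 bits.

2.2192 bits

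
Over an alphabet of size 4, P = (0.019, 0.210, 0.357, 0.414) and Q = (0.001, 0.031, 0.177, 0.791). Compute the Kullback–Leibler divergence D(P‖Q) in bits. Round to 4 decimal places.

D(P‖Q) = Σ p·log₂(p/q).
  0.019·log₂(0.019/0.001) = 0.08071
  0.210·log₂(0.210/0.031) = 0.57961
  0.357·log₂(0.357/0.177) = 0.36135
  0.414·log₂(0.414/0.791) = -0.38670
D(P‖Q) = 0.6350 bits.

0.6350 bits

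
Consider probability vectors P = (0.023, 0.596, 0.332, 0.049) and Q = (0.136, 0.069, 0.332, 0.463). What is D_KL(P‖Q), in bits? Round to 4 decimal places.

1.6362 bits

D(P‖Q) = Σ p·log₂(p/q).
  0.023·log₂(0.023/0.136) = -0.05897
  0.596·log₂(0.596/0.069) = 1.85394
  0.332·log₂(0.332/0.332) = 0.00000
  0.049·log₂(0.049/0.463) = -0.15877
D(P‖Q) = 1.6362 bits.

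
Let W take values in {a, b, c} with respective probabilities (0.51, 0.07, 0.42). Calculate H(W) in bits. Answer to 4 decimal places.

1.2896 bits

H(W) = −Σ p·log₂ p.
  −(0.51)·log₂(0.51) = 0.49543
  −(0.07)·log₂(0.07) = 0.26856
  −(0.42)·log₂(0.42) = 0.52565
Sum: 0.49543 + 0.26856 + 0.52565 = 1.2896 bits.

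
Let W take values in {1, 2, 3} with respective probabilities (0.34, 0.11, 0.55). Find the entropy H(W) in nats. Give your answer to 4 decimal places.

0.9384 nats

H(W) = −Σ p·ln p.
  −(0.34)·ln(0.34) = 0.36680
  −(0.11)·ln(0.11) = 0.24280
  −(0.55)·ln(0.55) = 0.32881
Sum: 0.36680 + 0.24280 + 0.32881 = 0.9384 nats.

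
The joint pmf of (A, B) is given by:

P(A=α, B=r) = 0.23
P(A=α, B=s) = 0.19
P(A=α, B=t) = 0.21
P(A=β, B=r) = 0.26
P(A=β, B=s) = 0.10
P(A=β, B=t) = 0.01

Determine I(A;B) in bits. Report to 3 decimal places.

Marginals: p(A) = (0.6300, 0.3700), p(B) = (0.4900, 0.2900, 0.2200).
I(A;B) = H(A) + H(B) − H(A,B).
H(A) = 0.9507, H(B) = 1.5028, H(A,B) = 2.3196.
I(A;B) = 0.9507 + 1.5028 − 2.3196 = 0.134 bits.

0.134 bits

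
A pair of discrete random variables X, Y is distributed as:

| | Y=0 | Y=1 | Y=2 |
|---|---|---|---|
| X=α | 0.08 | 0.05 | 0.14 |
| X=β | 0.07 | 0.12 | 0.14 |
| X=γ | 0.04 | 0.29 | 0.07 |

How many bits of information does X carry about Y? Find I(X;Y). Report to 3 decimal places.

Marginals: p(X) = (0.2700, 0.3300, 0.4000), p(Y) = (0.1900, 0.4600, 0.3500).
I(X;Y) = H(X) + H(Y) − H(X,Y).
H(X) = 1.5666, H(Y) = 1.5007, H(X,Y) = 2.9097.
I(X;Y) = 1.5666 + 1.5007 − 2.9097 = 0.158 bits.

0.158 bits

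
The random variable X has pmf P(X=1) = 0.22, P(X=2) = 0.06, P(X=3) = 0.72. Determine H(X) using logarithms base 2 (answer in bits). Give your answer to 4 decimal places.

1.0653 bits

H(X) = −Σ p·log₂ p.
  −(0.22)·log₂(0.22) = 0.48057
  −(0.06)·log₂(0.06) = 0.24353
  −(0.72)·log₂(0.72) = 0.34123
Sum: 0.48057 + 0.24353 + 0.34123 = 1.0653 bits.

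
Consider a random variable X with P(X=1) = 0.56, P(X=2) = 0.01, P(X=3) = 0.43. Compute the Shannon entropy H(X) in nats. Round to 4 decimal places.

H(X) = −Σ p·ln p.
  −(0.56)·ln(0.56) = 0.32470
  −(0.01)·ln(0.01) = 0.04605
  −(0.43)·ln(0.43) = 0.36291
Sum: 0.32470 + 0.04605 + 0.36291 = 0.7337 nats.

0.7337 nats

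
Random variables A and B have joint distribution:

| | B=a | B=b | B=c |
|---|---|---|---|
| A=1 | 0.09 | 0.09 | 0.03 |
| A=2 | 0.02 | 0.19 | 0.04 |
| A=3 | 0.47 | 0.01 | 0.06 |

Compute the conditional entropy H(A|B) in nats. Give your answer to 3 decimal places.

Chain rule: H(A|B) = H(A,B) − H(B).
Marginals: p(A) = (0.2100, 0.2500, 0.5400), p(B) = (0.5800, 0.2900, 0.1300).
H(A,B) = 1.6309 nats; H(B) = 0.9402 nats.
H(A|B) = 1.6309 − 0.9402 = 0.691 nats.

0.691 nats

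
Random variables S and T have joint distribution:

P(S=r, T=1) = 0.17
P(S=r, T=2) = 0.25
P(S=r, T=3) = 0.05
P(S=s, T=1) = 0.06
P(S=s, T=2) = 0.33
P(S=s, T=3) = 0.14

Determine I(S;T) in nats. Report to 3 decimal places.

Marginals: p(S) = (0.4700, 0.5300), p(T) = (0.2300, 0.5800, 0.1900).
I(S;T) = Σ p(x,y)·ln[p(x,y)/(p(x)p(y))].
  (r,1): 0.17·ln(1.5726) = 0.0770
  (r,2): 0.25·ln(0.9171) = -0.0216
  (r,3): 0.05·ln(0.5599) = -0.0290
  (s,1): 0.06·ln(0.4922) = -0.0425
  (s,2): 0.33·ln(1.0735) = 0.0234
  (s,3): 0.14·ln(1.3903) = 0.0461
Sum = 0.053 nats.

0.053 nats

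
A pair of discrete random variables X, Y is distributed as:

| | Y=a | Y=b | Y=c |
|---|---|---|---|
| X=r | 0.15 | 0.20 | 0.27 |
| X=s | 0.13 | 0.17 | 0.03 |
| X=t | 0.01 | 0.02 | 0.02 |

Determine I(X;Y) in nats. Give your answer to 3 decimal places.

0.069 nats

Marginals: p(X) = (0.6200, 0.3300, 0.0500), p(Y) = (0.2900, 0.3900, 0.3200).
I(X;Y) = Σ p(x,y)·ln[p(x,y)/(p(x)p(y))].
  (r,a): 0.15·ln(0.8343) = -0.0272
  (r,b): 0.20·ln(0.8271) = -0.0380
  (r,c): 0.27·ln(1.3609) = 0.0832
  (s,a): 0.13·ln(1.3584) = 0.0398
  (s,b): 0.17·ln(1.3209) = 0.0473
  (s,c): 0.03·ln(0.2841) = -0.0378
  (t,a): 0.01·ln(0.6897) = -0.0037
  (t,b): 0.02·ln(1.0256) = 0.0005
  (t,c): 0.02·ln(1.2500) = 0.0045
Sum = 0.069 nats.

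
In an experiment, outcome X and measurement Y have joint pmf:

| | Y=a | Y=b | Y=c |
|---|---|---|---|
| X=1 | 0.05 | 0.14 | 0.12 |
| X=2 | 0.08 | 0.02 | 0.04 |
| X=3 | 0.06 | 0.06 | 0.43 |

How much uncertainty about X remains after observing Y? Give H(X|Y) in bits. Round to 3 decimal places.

Chain rule: H(X|Y) = H(X,Y) − H(Y).
Marginals: p(X) = (0.3100, 0.1400, 0.5500), p(Y) = (0.1900, 0.2200, 0.5900).
H(X,Y) = 2.5810 bits; H(Y) = 1.3849 bits.
H(X|Y) = 2.5810 − 1.3849 = 1.196 bits.

1.196 bits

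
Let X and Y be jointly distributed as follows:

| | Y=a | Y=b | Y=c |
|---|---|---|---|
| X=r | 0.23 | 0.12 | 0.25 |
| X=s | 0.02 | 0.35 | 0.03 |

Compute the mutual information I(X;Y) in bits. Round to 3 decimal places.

0.348 bits

Marginals: p(X) = (0.6000, 0.4000), p(Y) = (0.2500, 0.4700, 0.2800).
I(X;Y) = Σ p(x,y)·log₂[p(x,y)/(p(x)p(y))].
  (r,a): 0.23·log₂(1.5333) = 0.1418
  (r,b): 0.12·log₂(0.4255) = -0.1479
  (r,c): 0.25·log₂(1.4881) = 0.1434
  (s,a): 0.02·log₂(0.2000) = -0.0464
  (s,b): 0.35·log₂(1.8617) = 0.3138
  (s,c): 0.03·log₂(0.2679) = -0.0570
Sum = 0.348 bits.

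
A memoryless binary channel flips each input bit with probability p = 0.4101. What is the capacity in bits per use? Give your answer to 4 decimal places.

0.0234 bits

Binary symmetric channel: C = 1 − h₂(ε) where h₂ is the binary entropy function.
h₂(0.4101) = −0.4101·log₂0.4101 − 0.5899·log₂0.5899 = 0.9766.
C = 1 − 0.9766 = 0.0234 bits per channel use.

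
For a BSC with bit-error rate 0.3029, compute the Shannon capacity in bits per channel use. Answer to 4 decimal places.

0.1152 bits

Binary symmetric channel: C = 1 − h₂(ε) where h₂ is the binary entropy function.
h₂(0.3029) = −0.3029·log₂0.3029 − 0.6971·log₂0.6971 = 0.8848.
C = 1 − 0.8848 = 0.1152 bits per channel use.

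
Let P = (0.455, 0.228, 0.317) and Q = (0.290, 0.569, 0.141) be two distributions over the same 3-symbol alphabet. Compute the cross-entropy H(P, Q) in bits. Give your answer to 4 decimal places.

1.8940 bits

H(P,Q) = −Σ p·log₂ q.
  −0.455·log₂(0.290) = 0.81257
  −0.228·log₂(0.569) = 0.18548
  −0.317·log₂(0.141) = 0.89592
H(P,Q) = 1.8940 bits.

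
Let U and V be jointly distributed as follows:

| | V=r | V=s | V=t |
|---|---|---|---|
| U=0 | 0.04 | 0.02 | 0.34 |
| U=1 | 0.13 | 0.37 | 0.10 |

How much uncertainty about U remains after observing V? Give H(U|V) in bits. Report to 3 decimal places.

Chain rule: H(U|V) = H(U,V) − H(V).
Marginals: p(U) = (0.4000, 0.6000), p(V) = (0.1700, 0.3900, 0.4400).
H(U,V) = 2.0734 bits; H(V) = 1.4855 bits.
H(U|V) = 2.0734 − 1.4855 = 0.588 bits.

0.588 bits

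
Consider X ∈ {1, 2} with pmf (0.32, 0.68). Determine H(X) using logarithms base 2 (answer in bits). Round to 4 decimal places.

H(X) = −Σ p·log₂ p.
  −(0.32)·log₂(0.32) = 0.52603
  −(0.68)·log₂(0.68) = 0.37835
Sum: 0.52603 + 0.37835 = 0.9044 bits.

0.9044 bits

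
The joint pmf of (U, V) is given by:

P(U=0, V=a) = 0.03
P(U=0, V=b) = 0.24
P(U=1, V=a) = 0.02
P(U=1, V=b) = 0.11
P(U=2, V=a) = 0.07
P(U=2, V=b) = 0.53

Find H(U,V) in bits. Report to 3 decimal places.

1.863 bits

H(U,V) = −Σ p(x,y)·log₂ p(x,y) over all 6 cells.
  cell (0,a): −0.03·log₂0.03 = 0.1518
  cell (0,b): −0.24·log₂0.24 = 0.4941
  cell (1,a): −0.02·log₂0.02 = 0.1129
  cell (1,b): −0.11·log₂0.11 = 0.3503
  cell (2,a): −0.07·log₂0.07 = 0.2686
  cell (2,b): −0.53·log₂0.53 = 0.4854
Sum = 1.863 bits.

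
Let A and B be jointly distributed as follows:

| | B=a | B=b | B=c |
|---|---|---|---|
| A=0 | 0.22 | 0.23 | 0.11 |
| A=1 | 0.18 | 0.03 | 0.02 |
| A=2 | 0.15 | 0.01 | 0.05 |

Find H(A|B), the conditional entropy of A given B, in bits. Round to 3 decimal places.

1.292 bits

Chain rule: H(A|B) = H(A,B) − H(B).
Marginals: p(A) = (0.5600, 0.2300, 0.2100), p(B) = (0.5500, 0.2700, 0.1800).
H(A,B) = 2.7216 bits; H(B) = 1.4297 bits.
H(A|B) = 2.7216 − 1.4297 = 1.292 bits.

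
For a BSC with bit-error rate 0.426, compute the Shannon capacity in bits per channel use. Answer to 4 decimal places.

0.0159 bits

Binary symmetric channel: C = 1 − h₂(ε) where h₂ is the binary entropy function.
h₂(0.426) = −0.426·log₂0.426 − 0.574·log₂0.574 = 0.9841.
C = 1 − 0.9841 = 0.0159 bits per channel use.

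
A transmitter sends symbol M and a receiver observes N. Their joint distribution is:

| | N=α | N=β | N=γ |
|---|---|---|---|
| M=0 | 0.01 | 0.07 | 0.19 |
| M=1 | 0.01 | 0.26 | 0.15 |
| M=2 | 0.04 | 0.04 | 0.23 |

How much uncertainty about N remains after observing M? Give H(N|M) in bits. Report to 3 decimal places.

1.072 bits

Marginals: p(M) = (0.2700, 0.4200, 0.3100), p(N) = (0.0600, 0.3700, 0.5700).
H(N|M) = Σ p(M) · H(N|M=·).
  M=0: p=0.2700, H(N|M=0) = 1.0378
  M=1: p=0.4200, H(N|M=1) = 1.0872
  M=2: p=0.3100, H(N|M=2) = 1.0819
Weighted sum = 1.072 bits.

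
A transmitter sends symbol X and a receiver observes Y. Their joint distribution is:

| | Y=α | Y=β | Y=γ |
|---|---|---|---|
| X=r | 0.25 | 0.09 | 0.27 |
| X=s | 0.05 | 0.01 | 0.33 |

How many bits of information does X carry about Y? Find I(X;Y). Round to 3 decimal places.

Marginals: p(X) = (0.6100, 0.3900), p(Y) = (0.3000, 0.1000, 0.6000).
I(X;Y) = Σ p(x,y)·log₂[p(x,y)/(p(x)p(y))].
  (r,α): 0.25·log₂(1.3661) = 0.1125
  (r,β): 0.09·log₂(1.4754) = 0.0505
  (r,γ): 0.27·log₂(0.7377) = -0.1185
  (s,α): 0.05·log₂(0.4274) = -0.0613
  (s,β): 0.01·log₂(0.2564) = -0.0196
  (s,γ): 0.33·log₂(1.4103) = 0.1637
Sum = 0.127 bits.

0.127 bits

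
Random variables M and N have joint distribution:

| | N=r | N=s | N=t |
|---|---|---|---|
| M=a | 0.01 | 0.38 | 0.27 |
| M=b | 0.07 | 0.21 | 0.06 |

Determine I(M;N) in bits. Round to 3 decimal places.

0.101 bits

Marginals: p(M) = (0.6600, 0.3400), p(N) = (0.0800, 0.5900, 0.3300).
I(M;N) = Σ p(x,y)·log₂[p(x,y)/(p(x)p(y))].
  (a,r): 0.01·log₂(0.1894) = -0.0240
  (a,s): 0.38·log₂(0.9759) = -0.0134
  (a,t): 0.27·log₂(1.2397) = 0.0837
  (b,r): 0.07·log₂(2.5735) = 0.0955
  (b,s): 0.21·log₂(1.0469) = 0.0139
  (b,t): 0.06·log₂(0.5348) = -0.0542
Sum = 0.101 bits.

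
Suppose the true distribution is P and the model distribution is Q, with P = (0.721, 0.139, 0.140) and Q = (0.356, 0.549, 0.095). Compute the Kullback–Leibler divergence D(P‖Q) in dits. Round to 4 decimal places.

0.1616 dits

D(P‖Q) = Σ p·log₁₀(p/q).
  0.721·log₁₀(0.721/0.356) = 0.22098
  0.139·log₁₀(0.139/0.549) = -0.08292
  0.140·log₁₀(0.140/0.095) = 0.02358
D(P‖Q) = 0.1616 dits.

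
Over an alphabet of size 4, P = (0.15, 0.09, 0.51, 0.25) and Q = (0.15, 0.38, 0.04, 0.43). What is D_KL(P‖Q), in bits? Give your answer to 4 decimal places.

1.4903 bits

D(P‖Q) = Σ p·log₂(p/q).
  0.15·log₂(0.15/0.15) = 0.00000
  0.09·log₂(0.09/0.38) = -0.18702
  0.51·log₂(0.51/0.04) = 1.87294
  0.25·log₂(0.25/0.43) = -0.19560
D(P‖Q) = 1.4903 bits.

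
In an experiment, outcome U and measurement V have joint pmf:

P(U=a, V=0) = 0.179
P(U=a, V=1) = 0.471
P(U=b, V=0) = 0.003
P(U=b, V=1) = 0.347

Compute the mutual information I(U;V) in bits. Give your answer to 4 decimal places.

0.1076 bits

Marginals: p(U) = (0.6500, 0.3500), p(V) = (0.1820, 0.8180).
I(U;V) = H(U) + H(V) − H(U,V).
H(U) = 0.9341, H(V) = 0.6844, H(U,V) = 1.5109.
I(U;V) = 0.9341 + 0.6844 − 1.5109 = 0.1076 bits.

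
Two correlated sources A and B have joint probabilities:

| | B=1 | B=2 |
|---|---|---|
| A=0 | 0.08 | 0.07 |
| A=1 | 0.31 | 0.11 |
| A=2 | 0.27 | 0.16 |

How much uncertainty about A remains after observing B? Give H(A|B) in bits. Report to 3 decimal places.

1.442 bits

Chain rule: H(A|B) = H(A,B) − H(B).
Marginals: p(A) = (0.1500, 0.4200, 0.4300), p(B) = (0.6600, 0.3400).
H(A,B) = 2.3672 bits; H(B) = 0.9248 bits.
H(A|B) = 2.3672 − 0.9248 = 1.442 bits.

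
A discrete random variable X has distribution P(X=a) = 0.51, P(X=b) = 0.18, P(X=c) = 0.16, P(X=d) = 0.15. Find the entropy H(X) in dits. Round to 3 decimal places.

0.534 dits

H(X) = −Σ p·log₁₀ p.
  −(0.51)·log₁₀(0.51) = 0.1491
  −(0.18)·log₁₀(0.18) = 0.1341
  −(0.16)·log₁₀(0.16) = 0.1273
  −(0.15)·log₁₀(0.15) = 0.1236
Sum: 0.1491 + 0.1341 + 0.1273 + 0.1236 = 0.534 dits.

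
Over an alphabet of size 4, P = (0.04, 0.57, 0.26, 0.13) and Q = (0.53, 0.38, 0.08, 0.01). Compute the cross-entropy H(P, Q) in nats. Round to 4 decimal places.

H(P,Q) = −Σ p·ln q.
  −0.04·ln(0.53) = 0.02540
  −0.57·ln(0.38) = 0.55152
  −0.26·ln(0.08) = 0.65669
  −0.13·ln(0.01) = 0.59867
H(P,Q) = 1.8323 nats.

1.8323 nats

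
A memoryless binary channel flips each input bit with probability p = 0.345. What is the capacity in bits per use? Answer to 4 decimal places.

Binary symmetric channel: C = 1 − h₂(ε) where h₂ is the binary entropy function.
h₂(0.345) = −0.345·log₂0.345 − 0.655·log₂0.655 = 0.9295.
C = 1 − 0.9295 = 0.0705 bits per channel use.

0.0705 bits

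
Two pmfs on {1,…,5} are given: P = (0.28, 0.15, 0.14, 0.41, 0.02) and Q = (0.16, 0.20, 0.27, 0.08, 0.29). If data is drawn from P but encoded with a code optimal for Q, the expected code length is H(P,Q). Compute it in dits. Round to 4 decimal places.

0.8678 dits

H(P,Q) = −Σ p·log₁₀ q.
  −0.28·log₁₀(0.16) = 0.22285
  −0.15·log₁₀(0.20) = 0.10485
  −0.14·log₁₀(0.27) = 0.07961
  −0.41·log₁₀(0.08) = 0.44973
  −0.02·log₁₀(0.29) = 0.01075
H(P,Q) = 0.8678 dits.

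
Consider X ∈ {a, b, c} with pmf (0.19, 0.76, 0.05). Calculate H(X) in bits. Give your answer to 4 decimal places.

0.9722 bits

H(X) = −Σ p·log₂ p.
  −(0.19)·log₂(0.19) = 0.45523
  −(0.76)·log₂(0.76) = 0.30091
  −(0.05)·log₂(0.05) = 0.21610
Sum: 0.45523 + 0.30091 + 0.21610 = 0.9722 bits.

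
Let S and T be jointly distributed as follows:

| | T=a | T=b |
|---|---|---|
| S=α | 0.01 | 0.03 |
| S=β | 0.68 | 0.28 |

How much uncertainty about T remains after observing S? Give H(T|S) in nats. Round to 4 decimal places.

Chain rule: H(T|S) = H(S,T) − H(S).
Marginals: p(S) = (0.0400, 0.9600), p(T) = (0.6900, 0.3100).
H(S,T) = 0.7699 nats; H(S) = 0.1679 nats.
H(T|S) = 0.7699 − 0.1679 = 0.6020 nats.

0.6020 nats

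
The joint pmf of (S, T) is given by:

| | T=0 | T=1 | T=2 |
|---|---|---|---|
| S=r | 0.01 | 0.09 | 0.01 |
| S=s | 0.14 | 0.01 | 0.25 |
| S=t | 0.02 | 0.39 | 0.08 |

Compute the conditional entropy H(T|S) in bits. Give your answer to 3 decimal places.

Marginals: p(S) = (0.1100, 0.4000, 0.4900), p(T) = (0.1700, 0.4900, 0.3400).
H(T|S) = Σ p(S) · H(T|S=·).
  S=r: p=0.1100, H(T|S=r) = 0.8659
  S=s: p=0.4000, H(T|S=s) = 1.0869
  S=t: p=0.4900, H(T|S=t) = 0.8773
Weighted sum = 0.960 bits.

0.960 bits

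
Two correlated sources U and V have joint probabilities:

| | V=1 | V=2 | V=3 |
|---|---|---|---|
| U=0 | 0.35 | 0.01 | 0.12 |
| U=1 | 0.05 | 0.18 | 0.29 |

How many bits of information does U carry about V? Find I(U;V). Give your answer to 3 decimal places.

Marginals: p(U) = (0.4800, 0.5200), p(V) = (0.4000, 0.1900, 0.4100).
I(U;V) = H(U) + H(V) − H(U,V).
H(U) = 0.9988, H(V) = 1.5114, H(U,V) = 2.1429.
I(U;V) = 0.9988 + 1.5114 − 2.1429 = 0.367 bits.

0.367 bits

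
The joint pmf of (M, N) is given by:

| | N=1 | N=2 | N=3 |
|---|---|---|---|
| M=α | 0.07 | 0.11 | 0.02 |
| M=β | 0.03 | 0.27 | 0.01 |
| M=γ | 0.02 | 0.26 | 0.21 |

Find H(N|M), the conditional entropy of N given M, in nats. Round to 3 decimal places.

0.734 nats

Chain rule: H(N|M) = H(M,N) − H(M).
Marginals: p(M) = (0.2000, 0.3100, 0.4900), p(N) = (0.1200, 0.6400, 0.2400).
H(M,N) = 1.7682 nats; H(M) = 1.0345 nats.
H(N|M) = 1.7682 − 1.0345 = 0.734 nats.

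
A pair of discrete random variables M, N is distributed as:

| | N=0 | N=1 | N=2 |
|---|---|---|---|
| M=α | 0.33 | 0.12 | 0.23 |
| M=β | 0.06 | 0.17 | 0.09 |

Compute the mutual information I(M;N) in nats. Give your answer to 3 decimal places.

0.073 nats

Marginals: p(M) = (0.6800, 0.3200), p(N) = (0.3900, 0.2900, 0.3200).
I(M;N) = Σ p(x,y)·ln[p(x,y)/(p(x)p(y))].
  (α,0): 0.33·ln(1.2443) = 0.0721
  (α,1): 0.12·ln(0.6085) = -0.0596
  (α,2): 0.23·ln(1.0570) = 0.0127
  (β,0): 0.06·ln(0.4808) = -0.0439
  (β,1): 0.17·ln(1.8319) = 0.1029
  (β,2): 0.09·ln(0.8789) = -0.0116
Sum = 0.073 nats.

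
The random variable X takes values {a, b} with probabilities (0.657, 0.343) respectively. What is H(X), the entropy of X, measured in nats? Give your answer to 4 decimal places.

0.6430 nats

H(X) = −Σ p·ln p.
  −(0.657)·ln(0.657) = 0.27599
  −(0.343)·ln(0.343) = 0.36702
Sum: 0.27599 + 0.36702 = 0.6430 nats.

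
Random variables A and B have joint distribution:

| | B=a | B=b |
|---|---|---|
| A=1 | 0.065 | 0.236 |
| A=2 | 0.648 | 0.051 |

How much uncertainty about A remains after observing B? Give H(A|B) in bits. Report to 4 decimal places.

0.5077 bits

Marginals: p(A) = (0.3010, 0.6990), p(B) = (0.7130, 0.2870).
H(A|B) = Σ p(B) · H(A|B=·).
  B=a: p=0.7130, H(A|B=a) = 0.4403
  B=b: p=0.2870, H(A|B=b) = 0.6750
Weighted sum = 0.5077 bits.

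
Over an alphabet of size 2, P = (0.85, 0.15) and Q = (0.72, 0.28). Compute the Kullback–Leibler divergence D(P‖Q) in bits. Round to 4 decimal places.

0.0685 bits

D(P‖Q) = Σ p·log₂(p/q).
  0.85·log₂(0.85/0.72) = 0.20355
  0.15·log₂(0.15/0.28) = -0.13507
D(P‖Q) = 0.0685 bits.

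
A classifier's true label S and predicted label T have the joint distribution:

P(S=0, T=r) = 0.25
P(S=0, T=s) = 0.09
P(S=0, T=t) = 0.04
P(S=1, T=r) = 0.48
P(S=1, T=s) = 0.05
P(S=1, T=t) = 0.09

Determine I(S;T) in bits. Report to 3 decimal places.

0.034 bits

Marginals: p(S) = (0.3800, 0.6200), p(T) = (0.7300, 0.1400, 0.1300).
I(S;T) = Σ p(x,y)·log₂[p(x,y)/(p(x)p(y))].
  (0,r): 0.25·log₂(0.9012) = -0.0375
  (0,s): 0.09·log₂(1.6917) = 0.0683
  (0,t): 0.04·log₂(0.8097) = -0.0122
  (1,r): 0.48·log₂(1.0605) = 0.0407
  (1,s): 0.05·log₂(0.5760) = -0.0398
  (1,t): 0.09·log₂(1.1166) = 0.0143
Sum = 0.034 bits.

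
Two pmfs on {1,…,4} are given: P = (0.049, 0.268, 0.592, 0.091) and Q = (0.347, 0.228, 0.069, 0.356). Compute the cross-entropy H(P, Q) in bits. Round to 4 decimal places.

3.0655 bits

H(P,Q) = −Σ p·log₂ q.
  −0.049·log₂(0.347) = 0.07482
  −0.268·log₂(0.228) = 0.57162
  −0.592·log₂(0.069) = 2.28350
  −0.091·log₂(0.356) = 0.13559
H(P,Q) = 3.0655 bits.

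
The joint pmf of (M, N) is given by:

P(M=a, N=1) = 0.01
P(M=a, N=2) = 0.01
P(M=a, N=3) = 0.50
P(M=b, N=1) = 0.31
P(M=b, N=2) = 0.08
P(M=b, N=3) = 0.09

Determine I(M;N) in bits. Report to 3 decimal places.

Marginals: p(M) = (0.5200, 0.4800), p(N) = (0.3200, 0.0900, 0.5900).
I(M;N) = H(M) + H(N) − H(M,N).
H(M) = 0.9988, H(N) = 1.2878, H(M,N) = 1.7608.
I(M;N) = 0.9988 + 1.2878 − 1.7608 = 0.526 bits.

0.526 bits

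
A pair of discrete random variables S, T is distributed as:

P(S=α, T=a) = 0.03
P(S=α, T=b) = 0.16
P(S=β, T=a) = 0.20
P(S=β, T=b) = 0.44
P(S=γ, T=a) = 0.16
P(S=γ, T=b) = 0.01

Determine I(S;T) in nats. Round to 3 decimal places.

0.150 nats

Marginals: p(S) = (0.1900, 0.6400, 0.1700), p(T) = (0.3900, 0.6100).
I(S;T) = H(S) + H(T) − H(S,T).
H(S) = 0.9024, H(T) = 0.6687, H(S,T) = 1.4208.
I(S;T) = 0.9024 + 0.6687 − 1.4208 = 0.150 nats.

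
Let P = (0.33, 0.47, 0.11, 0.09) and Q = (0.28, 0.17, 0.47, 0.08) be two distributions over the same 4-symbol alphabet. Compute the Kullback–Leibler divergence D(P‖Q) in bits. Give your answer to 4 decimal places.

D(P‖Q) = Σ p·log₂(p/q).
  0.33·log₂(0.33/0.28) = 0.07822
  0.47·log₂(0.47/0.17) = 0.68955
  0.11·log₂(0.11/0.47) = -0.23047
  0.09·log₂(0.09/0.08) = 0.01529
D(P‖Q) = 0.5526 bits.

0.5526 bits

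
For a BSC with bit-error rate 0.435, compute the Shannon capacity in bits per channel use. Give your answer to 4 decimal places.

Binary symmetric channel: C = 1 − h₂(ε) where h₂ is the binary entropy function.
h₂(0.435) = −0.435·log₂0.435 − 0.565·log₂0.565 = 0.9878.
C = 1 − 0.9878 = 0.0122 bits per channel use.

0.0122 bits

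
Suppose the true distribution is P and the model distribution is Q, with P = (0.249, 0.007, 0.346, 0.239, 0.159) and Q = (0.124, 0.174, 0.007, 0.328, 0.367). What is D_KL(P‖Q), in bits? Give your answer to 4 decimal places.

D(P‖Q) = Σ p·log₂(p/q).
  0.249·log₂(0.249/0.124) = 0.25045
  0.007·log₂(0.007/0.174) = -0.03245
  0.346·log₂(0.346/0.007) = 1.94704
  0.239·log₂(0.239/0.328) = -0.10915
  0.159·log₂(0.159/0.367) = -0.19187
D(P‖Q) = 1.8640 bits.

1.8640 bits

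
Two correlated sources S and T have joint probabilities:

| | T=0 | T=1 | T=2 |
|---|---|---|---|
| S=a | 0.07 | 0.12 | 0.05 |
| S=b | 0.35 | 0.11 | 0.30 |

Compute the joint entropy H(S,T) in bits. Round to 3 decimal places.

H(S,T) = −Σ p(x,y)·log₂ p(x,y) over all 6 cells.
  cell (a,0): −0.07·log₂0.07 = 0.2686
  cell (a,1): −0.12·log₂0.12 = 0.3671
  cell (a,2): −0.05·log₂0.05 = 0.2161
  cell (b,0): −0.35·log₂0.35 = 0.5301
  cell (b,1): −0.11·log₂0.11 = 0.3503
  cell (b,2): −0.30·log₂0.30 = 0.5211
Sum = 2.253 bits.

2.253 bits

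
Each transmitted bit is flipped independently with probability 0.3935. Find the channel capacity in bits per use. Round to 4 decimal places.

Binary symmetric channel: C = 1 − h₂(ε) where h₂ is the binary entropy function.
h₂(0.3935) = −0.3935·log₂0.3935 − 0.6065·log₂0.6065 = 0.9670.
C = 1 − 0.9670 = 0.0330 bits per channel use.

0.0330 bits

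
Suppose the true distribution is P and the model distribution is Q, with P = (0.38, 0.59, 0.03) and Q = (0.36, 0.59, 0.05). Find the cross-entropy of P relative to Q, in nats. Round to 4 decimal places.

H(P,Q) = −Σ p·ln q.
  −0.38·ln(0.36) = 0.38823
  −0.59·ln(0.59) = 0.31130
  −0.03·ln(0.05) = 0.08987
H(P,Q) = 0.7894 nats.

0.7894 nats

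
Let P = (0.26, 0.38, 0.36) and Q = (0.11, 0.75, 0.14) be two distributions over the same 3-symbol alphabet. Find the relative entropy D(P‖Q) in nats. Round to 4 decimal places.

D(P‖Q) = Σ p·ln(p/q).
  0.26·ln(0.26/0.11) = 0.22365
  0.38·ln(0.38/0.75) = -0.25836
  0.36·ln(0.36/0.14) = 0.34001
D(P‖Q) = 0.3053 nats.

0.3053 nats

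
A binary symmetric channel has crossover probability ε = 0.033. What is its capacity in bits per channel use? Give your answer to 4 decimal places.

Binary symmetric channel: C = 1 − h₂(ε) where h₂ is the binary entropy function.
h₂(0.033) = −0.033·log₂0.033 − 0.967·log₂0.967 = 0.2092.
C = 1 − 0.2092 = 0.7908 bits per channel use.

0.7908 bits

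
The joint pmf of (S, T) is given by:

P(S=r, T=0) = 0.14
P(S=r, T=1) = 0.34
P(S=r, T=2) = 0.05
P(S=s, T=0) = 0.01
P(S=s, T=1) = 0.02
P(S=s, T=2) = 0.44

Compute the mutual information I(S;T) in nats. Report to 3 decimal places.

0.416 nats

Marginals: p(S) = (0.5300, 0.4700), p(T) = (0.1500, 0.3600, 0.4900).
I(S;T) = H(S) + H(T) − H(S,T).
H(S) = 0.6913, H(T) = 1.0019, H(S,T) = 1.2774.
I(S;T) = 0.6913 + 1.0019 − 1.2774 = 0.416 nats.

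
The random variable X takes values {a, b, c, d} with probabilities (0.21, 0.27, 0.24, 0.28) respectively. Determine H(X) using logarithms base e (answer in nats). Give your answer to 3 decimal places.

H(X) = −Σ p·ln p.
  −(0.21)·ln(0.21) = 0.3277
  −(0.27)·ln(0.27) = 0.3535
  −(0.24)·ln(0.24) = 0.3425
  −(0.28)·ln(0.28) = 0.3564
Sum: 0.3277 + 0.3535 + 0.3425 + 0.3564 = 1.380 nats.

1.380 nats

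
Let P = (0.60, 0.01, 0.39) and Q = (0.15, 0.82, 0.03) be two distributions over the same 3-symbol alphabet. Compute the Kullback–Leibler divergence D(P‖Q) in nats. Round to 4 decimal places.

D(P‖Q) = Σ p·ln(p/q).
  0.60·ln(0.60/0.15) = 0.83178
  0.01·ln(0.01/0.82) = -0.04407
  0.39·ln(0.39/0.03) = 1.00033
D(P‖Q) = 1.7880 nats.

1.7880 nats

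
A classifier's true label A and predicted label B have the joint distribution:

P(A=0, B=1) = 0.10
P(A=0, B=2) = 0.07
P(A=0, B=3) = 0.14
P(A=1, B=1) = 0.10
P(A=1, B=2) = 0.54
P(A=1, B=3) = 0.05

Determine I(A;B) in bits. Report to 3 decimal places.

Marginals: p(A) = (0.3100, 0.6900), p(B) = (0.2000, 0.6100, 0.1900).
I(A;B) = H(A) + H(B) − H(A,B).
H(A) = 0.8932, H(B) = 1.3546, H(A,B) = 2.0262.
I(A;B) = 0.8932 + 1.3546 − 2.0262 = 0.222 bits.

0.222 bits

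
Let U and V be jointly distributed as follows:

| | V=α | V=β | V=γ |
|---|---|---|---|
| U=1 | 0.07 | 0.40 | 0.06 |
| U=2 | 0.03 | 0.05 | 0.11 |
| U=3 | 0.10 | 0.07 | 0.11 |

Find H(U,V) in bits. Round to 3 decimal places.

2.710 bits

H(U,V) = −Σ p(x,y)·log₂ p(x,y) over all 9 cells.
  cell (1,α): −0.07·log₂0.07 = 0.2686
  cell (1,β): −0.40·log₂0.40 = 0.5288
  cell (1,γ): −0.06·log₂0.06 = 0.2435
  cell (2,α): −0.03·log₂0.03 = 0.1518
  cell (2,β): −0.05·log₂0.05 = 0.2161
  cell (2,γ): −0.11·log₂0.11 = 0.3503
  cell (3,α): −0.10·log₂0.10 = 0.3322
  cell (3,β): −0.07·log₂0.07 = 0.2686
  cell (3,γ): −0.11·log₂0.11 = 0.3503
Sum = 2.710 bits.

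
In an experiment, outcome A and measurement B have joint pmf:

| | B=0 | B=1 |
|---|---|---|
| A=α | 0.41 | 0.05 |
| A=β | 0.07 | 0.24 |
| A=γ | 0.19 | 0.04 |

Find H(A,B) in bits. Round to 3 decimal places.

H(A,B) = −Σ p(x,y)·log₂ p(x,y) over all 6 cells.
  cell (α,0): −0.41·log₂0.41 = 0.5274
  cell (α,1): −0.05·log₂0.05 = 0.2161
  cell (β,0): −0.07·log₂0.07 = 0.2686
  cell (β,1): −0.24·log₂0.24 = 0.4941
  cell (γ,0): −0.19·log₂0.19 = 0.4552
  cell (γ,1): −0.04·log₂0.04 = 0.1858
Sum = 2.147 bits.

2.147 bits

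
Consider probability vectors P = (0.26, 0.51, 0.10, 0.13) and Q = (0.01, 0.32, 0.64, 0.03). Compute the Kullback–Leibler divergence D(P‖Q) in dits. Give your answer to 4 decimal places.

0.4733 dits

D(P‖Q) = Σ p·log₁₀(p/q).
  0.26·log₁₀(0.26/0.01) = 0.36789
  0.51·log₁₀(0.51/0.32) = 0.10323
  0.10·log₁₀(0.10/0.64) = -0.08062
  0.13·log₁₀(0.13/0.03) = 0.08279
D(P‖Q) = 0.4733 dits.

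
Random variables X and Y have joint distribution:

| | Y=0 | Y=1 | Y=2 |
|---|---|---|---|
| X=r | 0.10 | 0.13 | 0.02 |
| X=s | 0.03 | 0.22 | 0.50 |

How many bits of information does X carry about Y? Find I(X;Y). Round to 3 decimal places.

0.255 bits

Marginals: p(X) = (0.2500, 0.7500), p(Y) = (0.1300, 0.3500, 0.5200).
I(X;Y) = Σ p(x,y)·log₂[p(x,y)/(p(x)p(y))].
  (r,0): 0.10·log₂(3.0769) = 0.1621
  (r,1): 0.13·log₂(1.4857) = 0.0743
  (r,2): 0.02·log₂(0.1538) = -0.0540
  (s,0): 0.03·log₂(0.3077) = -0.0510
  (s,1): 0.22·log₂(0.8381) = -0.0561
  (s,2): 0.50·log₂(1.2821) = 0.1792
Sum = 0.255 bits.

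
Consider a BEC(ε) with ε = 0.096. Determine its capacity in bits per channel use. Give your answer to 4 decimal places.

0.9040 bits

Binary erasure channel: capacity C = 1 − ε.
C = 1 − 0.096 = 0.9040 bits per channel use.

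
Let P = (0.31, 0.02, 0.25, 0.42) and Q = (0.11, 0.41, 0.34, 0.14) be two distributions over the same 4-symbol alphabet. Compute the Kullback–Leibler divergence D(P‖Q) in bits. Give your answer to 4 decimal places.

0.9310 bits

D(P‖Q) = Σ p·log₂(p/q).
  0.31·log₂(0.31/0.11) = 0.46338
  0.02·log₂(0.02/0.41) = -0.08715
  0.25·log₂(0.25/0.34) = -0.11090
  0.42·log₂(0.42/0.14) = 0.66568
D(P‖Q) = 0.9310 bits.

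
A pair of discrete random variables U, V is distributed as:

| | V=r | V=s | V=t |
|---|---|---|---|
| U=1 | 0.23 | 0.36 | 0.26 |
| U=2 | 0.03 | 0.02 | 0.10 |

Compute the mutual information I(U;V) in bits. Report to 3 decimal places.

0.056 bits

Marginals: p(U) = (0.8500, 0.1500), p(V) = (0.2600, 0.3800, 0.3600).
I(U;V) = H(U) + H(V) − H(U,V).
H(U) = 0.6098, H(V) = 1.5664, H(U,V) = 2.1204.
I(U;V) = 0.6098 + 1.5664 − 2.1204 = 0.056 bits.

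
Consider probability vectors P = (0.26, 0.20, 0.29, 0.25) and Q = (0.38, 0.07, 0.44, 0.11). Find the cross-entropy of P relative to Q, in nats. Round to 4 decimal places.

1.5733 nats

H(P,Q) = −Σ p·ln q.
  −0.26·ln(0.38) = 0.25157
  −0.20·ln(0.07) = 0.53185
  −0.29·ln(0.44) = 0.23808
  −0.25·ln(0.11) = 0.55182
H(P,Q) = 1.5733 nats.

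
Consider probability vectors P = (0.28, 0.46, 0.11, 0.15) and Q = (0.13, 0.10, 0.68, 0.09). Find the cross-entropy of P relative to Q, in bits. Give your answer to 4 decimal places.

H(P,Q) = −Σ p·log₂ q.
  −0.28·log₂(0.13) = 0.82416
  −0.46·log₂(0.10) = 1.52809
  −0.11·log₂(0.68) = 0.06120
  −0.15·log₂(0.09) = 0.52109
H(P,Q) = 2.9345 bits.

2.9345 bits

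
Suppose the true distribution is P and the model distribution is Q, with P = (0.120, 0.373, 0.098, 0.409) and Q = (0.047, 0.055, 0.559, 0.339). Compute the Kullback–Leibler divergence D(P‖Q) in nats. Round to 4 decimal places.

0.7326 nats

D(P‖Q) = Σ p·ln(p/q).
  0.120·ln(0.120/0.047) = 0.11248
  0.373·ln(0.373/0.055) = 0.71401
  0.098·ln(0.098/0.559) = -0.17064
  0.409·ln(0.409/0.339) = 0.07678
D(P‖Q) = 0.7326 nats.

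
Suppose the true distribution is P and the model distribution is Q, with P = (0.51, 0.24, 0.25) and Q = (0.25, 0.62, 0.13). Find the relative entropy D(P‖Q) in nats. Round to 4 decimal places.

D(P‖Q) = Σ p·ln(p/q).
  0.51·ln(0.51/0.25) = 0.36360
  0.24·ln(0.24/0.62) = -0.22778
  0.25·ln(0.25/0.13) = 0.16348
D(P‖Q) = 0.2993 nats.

0.2993 nats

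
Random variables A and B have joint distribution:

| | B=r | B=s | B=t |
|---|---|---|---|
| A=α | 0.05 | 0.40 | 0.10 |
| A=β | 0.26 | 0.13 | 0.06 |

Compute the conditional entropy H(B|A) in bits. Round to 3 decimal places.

1.216 bits

Chain rule: H(B|A) = H(A,B) − H(A).
Marginals: p(A) = (0.5500, 0.4500), p(B) = (0.3100, 0.5300, 0.1600).
H(A,B) = 2.2085 bits; H(A) = 0.9928 bits.
H(B|A) = 2.2085 − 0.9928 = 1.216 bits.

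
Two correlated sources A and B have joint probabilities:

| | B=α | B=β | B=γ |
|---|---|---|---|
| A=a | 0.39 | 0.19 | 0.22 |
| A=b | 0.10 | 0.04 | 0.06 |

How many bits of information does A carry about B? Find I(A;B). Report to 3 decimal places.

0.001 bits

Marginals: p(A) = (0.8000, 0.2000), p(B) = (0.4900, 0.2300, 0.2800).
I(A;B) = Σ p(x,y)·log₂[p(x,y)/(p(x)p(y))].
  (a,α): 0.39·log₂(0.9949) = -0.0029
  (a,β): 0.19·log₂(1.0326) = 0.0088
  (a,γ): 0.22·log₂(0.9821) = -0.0057
  (b,α): 0.10·log₂(1.0204) = 0.0029
  (b,β): 0.04·log₂(0.8696) = -0.0081
  (b,γ): 0.06·log₂(1.0714) = 0.0060
Sum = 0.001 bits.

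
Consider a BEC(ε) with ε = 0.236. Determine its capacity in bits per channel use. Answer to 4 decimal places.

Binary erasure channel: capacity C = 1 − ε.
C = 1 − 0.236 = 0.7640 bits per channel use.

0.7640 bits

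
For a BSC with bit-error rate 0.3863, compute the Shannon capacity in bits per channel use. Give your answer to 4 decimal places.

Binary symmetric channel: C = 1 − h₂(ε) where h₂ is the binary entropy function.
h₂(0.3863) = −0.3863·log₂0.3863 − 0.6137·log₂0.6137 = 0.9624.
C = 1 − 0.9624 = 0.0376 bits per channel use.

0.0376 bits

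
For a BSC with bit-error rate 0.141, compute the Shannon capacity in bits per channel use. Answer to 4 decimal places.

Binary symmetric channel: C = 1 − h₂(ε) where h₂ is the binary entropy function.
h₂(0.141) = −0.141·log₂0.141 − 0.859·log₂0.859 = 0.5869.
C = 1 − 0.5869 = 0.4131 bits per channel use.

0.4131 bits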